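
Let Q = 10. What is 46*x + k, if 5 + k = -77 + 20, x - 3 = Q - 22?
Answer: -476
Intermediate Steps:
x = -9 (x = 3 + (10 - 22) = 3 - 12 = -9)
k = -62 (k = -5 + (-77 + 20) = -5 - 57 = -62)
46*x + k = 46*(-9) - 62 = -414 - 62 = -476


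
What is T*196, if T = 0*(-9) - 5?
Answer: -980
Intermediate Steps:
T = -5 (T = 0 - 5 = -5)
T*196 = -5*196 = -980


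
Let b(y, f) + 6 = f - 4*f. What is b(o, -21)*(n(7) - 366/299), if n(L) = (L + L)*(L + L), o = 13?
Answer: 3319566/299 ≈ 11102.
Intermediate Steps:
n(L) = 4*L² (n(L) = (2*L)*(2*L) = 4*L²)
b(y, f) = -6 - 3*f (b(y, f) = -6 + (f - 4*f) = -6 - 3*f)
b(o, -21)*(n(7) - 366/299) = (-6 - 3*(-21))*(4*7² - 366/299) = (-6 + 63)*(4*49 - 366*1/299) = 57*(196 - 366/299) = 57*(58238/299) = 3319566/299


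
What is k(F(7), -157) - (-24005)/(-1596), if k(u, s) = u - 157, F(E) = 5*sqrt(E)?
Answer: -274577/1596 + 5*sqrt(7) ≈ -158.81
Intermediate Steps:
k(u, s) = -157 + u
k(F(7), -157) - (-24005)/(-1596) = (-157 + 5*sqrt(7)) - (-24005)/(-1596) = (-157 + 5*sqrt(7)) - (-24005)*(-1)/1596 = (-157 + 5*sqrt(7)) - 1*24005/1596 = (-157 + 5*sqrt(7)) - 24005/1596 = -274577/1596 + 5*sqrt(7)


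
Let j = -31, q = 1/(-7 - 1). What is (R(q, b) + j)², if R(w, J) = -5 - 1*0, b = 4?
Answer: 1296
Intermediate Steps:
q = -⅛ (q = 1/(-8) = -⅛ ≈ -0.12500)
R(w, J) = -5 (R(w, J) = -5 + 0 = -5)
(R(q, b) + j)² = (-5 - 31)² = (-36)² = 1296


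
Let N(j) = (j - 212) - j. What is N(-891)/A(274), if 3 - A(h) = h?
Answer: 212/271 ≈ 0.78229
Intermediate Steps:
A(h) = 3 - h
N(j) = -212 (N(j) = (-212 + j) - j = -212)
N(-891)/A(274) = -212/(3 - 1*274) = -212/(3 - 274) = -212/(-271) = -212*(-1/271) = 212/271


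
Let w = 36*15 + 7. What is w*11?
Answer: 6017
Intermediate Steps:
w = 547 (w = 540 + 7 = 547)
w*11 = 547*11 = 6017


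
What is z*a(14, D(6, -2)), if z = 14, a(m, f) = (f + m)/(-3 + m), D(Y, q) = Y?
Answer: 280/11 ≈ 25.455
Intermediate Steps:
a(m, f) = (f + m)/(-3 + m)
z*a(14, D(6, -2)) = 14*((6 + 14)/(-3 + 14)) = 14*(20/11) = 280/11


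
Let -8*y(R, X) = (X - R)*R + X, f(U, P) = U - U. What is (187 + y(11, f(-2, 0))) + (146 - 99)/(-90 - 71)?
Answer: 259961/1288 ≈ 201.83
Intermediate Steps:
f(U, P) = 0
y(R, X) = -X/8 - R*(X - R)/8 (y(R, X) = -((X - R)*R + X)/8 = -(R*(X - R) + X)/8 = -(X + R*(X - R))/8 = -X/8 - R*(X - R)/8)
(187 + y(11, f(-2, 0))) + (146 - 99)/(-90 - 71) = (187 + (-⅛*0 + (⅛)*11² - ⅛*11*0)) + (146 - 99)/(-90 - 71) = (187 + (0 + (⅛)*121 + 0)) + 47/(-161) = (187 + (0 + 121/8 + 0)) + 47*(-1/161) = (187 + 121/8) - 47/161 = 1617/8 - 47/161 = 259961/1288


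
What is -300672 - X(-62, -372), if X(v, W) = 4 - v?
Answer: -300738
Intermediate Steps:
-300672 - X(-62, -372) = -300672 - (4 - 1*(-62)) = -300672 - (4 + 62) = -300672 - 1*66 = -300672 - 66 = -300738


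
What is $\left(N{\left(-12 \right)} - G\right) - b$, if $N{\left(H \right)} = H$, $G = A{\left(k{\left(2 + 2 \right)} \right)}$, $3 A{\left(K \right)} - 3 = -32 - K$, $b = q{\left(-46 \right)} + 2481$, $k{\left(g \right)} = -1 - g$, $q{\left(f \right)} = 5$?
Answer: $-2490$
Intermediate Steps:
$b = 2486$ ($b = 5 + 2481 = 2486$)
$A{\left(K \right)} = - \frac{29}{3} - \frac{K}{3}$ ($A{\left(K \right)} = 1 + \frac{-32 - K}{3} = 1 - \left(\frac{32}{3} + \frac{K}{3}\right) = - \frac{29}{3} - \frac{K}{3}$)
$G = -8$ ($G = - \frac{29}{3} - \frac{-1 - \left(2 + 2\right)}{3} = - \frac{29}{3} - \frac{-1 - 4}{3} = - \frac{29}{3} - - \frac{5}{3} = - \frac{29}{3} + \frac{5}{3} = -8$)
$\left(N{\left(-12 \right)} - G\right) - b = \left(-12 - -8\right) - 2486 = \left(-12 + 8\right) - 2486 = -4 - 2486 = -2490$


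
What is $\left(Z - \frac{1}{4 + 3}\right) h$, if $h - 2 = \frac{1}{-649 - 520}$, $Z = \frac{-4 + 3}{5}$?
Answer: $- \frac{28044}{40915} \approx -0.68542$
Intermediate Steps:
$Z = - \frac{1}{5}$ ($Z = \left(-1\right) \frac{1}{5} = - \frac{1}{5} \approx -0.2$)
$h = \frac{2337}{1169}$ ($h = 2 + \frac{1}{-649 - 520} = 2 + \frac{1}{-1169} = 2 - \frac{1}{1169} = \frac{2337}{1169} \approx 1.9991$)
$\left(Z - \frac{1}{4 + 3}\right) h = \left(- \frac{1}{5} - \frac{1}{4 + 3}\right) \frac{2337}{1169} = \left(- \frac{1}{5} - \frac{1}{7}\right) \frac{2337}{1169} = \left(- \frac{12}{35}\right) \frac{2337}{1169} = - \frac{28044}{40915}$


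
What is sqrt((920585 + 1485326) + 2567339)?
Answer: 5*sqrt(198930) ≈ 2230.1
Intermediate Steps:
sqrt((920585 + 1485326) + 2567339) = sqrt(2405911 + 2567339) = sqrt(4973250) = 5*sqrt(198930)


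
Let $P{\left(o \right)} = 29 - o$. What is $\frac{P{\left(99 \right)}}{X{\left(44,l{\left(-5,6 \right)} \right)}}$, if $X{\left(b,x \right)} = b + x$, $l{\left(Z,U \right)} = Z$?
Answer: $- \frac{70}{39} \approx -1.7949$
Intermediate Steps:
$\frac{P{\left(99 \right)}}{X{\left(44,l{\left(-5,6 \right)} \right)}} = \frac{29 - 99}{44 - 5} = \frac{29 - 99}{39} = \left(-70\right) \frac{1}{39} = - \frac{70}{39}$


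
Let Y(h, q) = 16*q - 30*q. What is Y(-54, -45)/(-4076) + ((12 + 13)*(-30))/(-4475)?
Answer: 4755/364802 ≈ 0.013034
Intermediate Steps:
Y(h, q) = -14*q
Y(-54, -45)/(-4076) + ((12 + 13)*(-30))/(-4475) = -14*(-45)/(-4076) + ((12 + 13)*(-30))/(-4475) = 630*(-1/4076) + (25*(-30))*(-1/4475) = -315/2038 - 750*(-1/4475) = -315/2038 + 30/179 = 4755/364802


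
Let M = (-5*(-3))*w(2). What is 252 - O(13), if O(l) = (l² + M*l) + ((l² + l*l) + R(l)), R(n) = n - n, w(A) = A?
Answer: -645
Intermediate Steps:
R(n) = 0
M = 30 (M = -5*(-3)*2 = 15*2 = 30)
O(l) = 3*l² + 30*l (O(l) = (l² + 30*l) + ((l² + l*l) + 0) = (l² + 30*l) + ((l² + l²) + 0) = (l² + 30*l) + (2*l² + 0) = (l² + 30*l) + 2*l² = 3*l² + 30*l)
252 - O(13) = 252 - 3*13*(10 + 13) = 252 - 3*13*23 = 252 - 1*897 = 252 - 897 = -645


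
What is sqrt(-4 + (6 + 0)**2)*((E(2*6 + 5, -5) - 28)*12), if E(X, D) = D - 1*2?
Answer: -1680*sqrt(2) ≈ -2375.9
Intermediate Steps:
E(X, D) = -2 + D (E(X, D) = D - 2 = -2 + D)
sqrt(-4 + (6 + 0)**2)*((E(2*6 + 5, -5) - 28)*12) = sqrt(-4 + (6 + 0)**2)*(((-2 - 5) - 28)*12) = sqrt(-4 + 6**2)*((-7 - 28)*12) = sqrt(-4 + 36)*(-35*12) = sqrt(32)*(-420) = (4*sqrt(2))*(-420) = -1680*sqrt(2)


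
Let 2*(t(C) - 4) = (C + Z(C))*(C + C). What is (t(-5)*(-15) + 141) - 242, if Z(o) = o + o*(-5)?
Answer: 964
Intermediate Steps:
Z(o) = -4*o (Z(o) = o - 5*o = -4*o)
t(C) = 4 - 3*C² (t(C) = 4 + ((C - 4*C)*(C + C))/2 = 4 + ((-3*C)*(2*C))/2 = 4 + (-6*C²)/2 = 4 - 3*C²)
(t(-5)*(-15) + 141) - 242 = ((4 - 3*(-5)²)*(-15) + 141) - 242 = ((4 - 3*25)*(-15) + 141) - 242 = ((4 - 75)*(-15) + 141) - 242 = (-71*(-15) + 141) - 242 = (1065 + 141) - 242 = 1206 - 242 = 964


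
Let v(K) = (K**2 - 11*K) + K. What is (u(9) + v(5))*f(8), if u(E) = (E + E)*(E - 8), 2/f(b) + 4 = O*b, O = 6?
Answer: -7/22 ≈ -0.31818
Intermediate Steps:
f(b) = 2/(-4 + 6*b)
v(K) = K**2 - 10*K
u(E) = 2*E*(-8 + E) (u(E) = (2*E)*(-8 + E) = 2*E*(-8 + E))
(u(9) + v(5))*f(8) = (2*9*(-8 + 9) + 5*(-10 + 5))/(-2 + 3*8) = (2*9*1 + 5*(-5))/(-2 + 24) = (18 - 25)/22 = -7*1/22 = -7/22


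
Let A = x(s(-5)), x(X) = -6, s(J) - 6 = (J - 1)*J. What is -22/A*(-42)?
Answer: -154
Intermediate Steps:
s(J) = 6 + J*(-1 + J) (s(J) = 6 + (J - 1)*J = 6 + (-1 + J)*J = 6 + J*(-1 + J))
A = -6
-22/A*(-42) = -22/(-6)*(-42) = -22*(-⅙)*(-42) = (11/3)*(-42) = -154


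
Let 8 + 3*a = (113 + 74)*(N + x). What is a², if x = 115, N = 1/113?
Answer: 5901731705104/114921 ≈ 5.1355e+7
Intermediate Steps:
N = 1/113 ≈ 0.0088496
a = 2429348/339 (a = -8/3 + ((113 + 74)*(1/113 + 115))/3 = -8/3 + (187*(12996/113))/3 = -8/3 + (⅓)*(2430252/113) = -8/3 + 810084/113 = 2429348/339 ≈ 7166.2)
a² = (2429348/339)² = 5901731705104/114921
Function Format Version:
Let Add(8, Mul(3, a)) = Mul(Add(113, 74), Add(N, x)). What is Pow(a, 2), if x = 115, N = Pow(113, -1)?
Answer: Rational(5901731705104, 114921) ≈ 5.1355e+7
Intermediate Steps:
N = Rational(1, 113) ≈ 0.0088496
a = Rational(2429348, 339) (a = Add(Rational(-8, 3), Mul(Rational(1, 3), Mul(Add(113, 74), Add(Rational(1, 113), 115)))) = Add(Rational(-8, 3), Mul(Rational(1, 3), Mul(187, Rational(12996, 113)))) = Add(Rational(-8, 3), Mul(Rational(1, 3), Rational(2430252, 113))) = Add(Rational(-8, 3), Rational(810084, 113)) = Rational(2429348, 339) ≈ 7166.2)
Pow(a, 2) = Pow(Rational(2429348, 339), 2) = Rational(5901731705104, 114921)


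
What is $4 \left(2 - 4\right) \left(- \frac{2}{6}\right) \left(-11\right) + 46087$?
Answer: $\frac{138173}{3} \approx 46058.0$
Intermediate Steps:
$4 \left(2 - 4\right) \left(- \frac{2}{6}\right) \left(-11\right) + 46087 = 4 \left(- 2 \left(\left(-2\right) \frac{1}{6}\right)\right) \left(-11\right) + 46087 = 4 \left(\left(-2\right) \left(- \frac{1}{3}\right)\right) \left(-11\right) + 46087 = 4 \cdot \frac{2}{3} \left(-11\right) + 46087 = \frac{8}{3} \left(-11\right) + 46087 = - \frac{88}{3} + 46087 = \frac{138173}{3}$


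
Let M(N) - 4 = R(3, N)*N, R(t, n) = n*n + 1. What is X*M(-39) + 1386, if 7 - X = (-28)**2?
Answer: 46119444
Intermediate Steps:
R(t, n) = 1 + n**2 (R(t, n) = n**2 + 1 = 1 + n**2)
M(N) = 4 + N*(1 + N**2) (M(N) = 4 + (1 + N**2)*N = 4 + N*(1 + N**2))
X = -777 (X = 7 - 1*(-28)**2 = 7 - 1*784 = 7 - 784 = -777)
X*M(-39) + 1386 = -777*(4 - 39 + (-39)**3) + 1386 = -777*(4 - 39 - 59319) + 1386 = -777*(-59354) + 1386 = 46118058 + 1386 = 46119444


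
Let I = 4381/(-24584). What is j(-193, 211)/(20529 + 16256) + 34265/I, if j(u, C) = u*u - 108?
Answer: -30986445691879/161155085 ≈ -1.9228e+5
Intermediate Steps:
I = -4381/24584 (I = 4381*(-1/24584) = -4381/24584 ≈ -0.17821)
j(u, C) = -108 + u**2 (j(u, C) = u**2 - 108 = -108 + u**2)
j(-193, 211)/(20529 + 16256) + 34265/I = (-108 + (-193)**2)/(20529 + 16256) + 34265/(-4381/24584) = (-108 + 37249)/36785 + 34265*(-24584/4381) = 37141*(1/36785) - 842370760/4381 = 37141/36785 - 842370760/4381 = -30986445691879/161155085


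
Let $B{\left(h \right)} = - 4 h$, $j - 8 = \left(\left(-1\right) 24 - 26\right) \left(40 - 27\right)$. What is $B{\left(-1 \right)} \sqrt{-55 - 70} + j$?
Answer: $-642 + 20 i \sqrt{5} \approx -642.0 + 44.721 i$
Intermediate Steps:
$j = -642$ ($j = 8 + \left(\left(-1\right) 24 - 26\right) \left(40 - 27\right) = 8 + \left(-24 - 26\right) 13 = 8 - 650 = -642$)
$B{\left(-1 \right)} \sqrt{-55 - 70} + j = \left(-4\right) \left(-1\right) \sqrt{-55 - 70} - 642 = 4 \sqrt{-125} - 642 = 4 \cdot 5 i \sqrt{5} - 642 = 20 i \sqrt{5} - 642 = -642 + 20 i \sqrt{5}$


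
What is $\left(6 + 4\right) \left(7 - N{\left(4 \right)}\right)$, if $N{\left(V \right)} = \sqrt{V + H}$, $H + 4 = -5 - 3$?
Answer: $70 - 20 i \sqrt{2} \approx 70.0 - 28.284 i$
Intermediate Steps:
$H = -12$ ($H = -4 - 8 = -12$)
$N{\left(V \right)} = \sqrt{-12 + V}$ ($N{\left(V \right)} = \sqrt{V - 12} = \sqrt{-12 + V}$)
$\left(6 + 4\right) \left(7 - N{\left(4 \right)}\right) = \left(6 + 4\right) \left(7 - \sqrt{-12 + 4}\right) = 10 \left(7 - \sqrt{-8}\right) = 10 \left(7 - 2 i \sqrt{2}\right) = 70 - 20 i \sqrt{2}$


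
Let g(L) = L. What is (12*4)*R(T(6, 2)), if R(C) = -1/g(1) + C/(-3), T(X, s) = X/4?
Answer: -72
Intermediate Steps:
T(X, s) = X/4 (T(X, s) = X*(¼) = X/4)
R(C) = -1 - C/3 (R(C) = -1/1 + C/(-3) = -1*1 + C*(-⅓) = -1 - C/3)
(12*4)*R(T(6, 2)) = (12*4)*(-1 - 6/12) = 48*(-1 - ⅓*3/2) = 48*(-1 - ½) = 48*(-3/2) = -72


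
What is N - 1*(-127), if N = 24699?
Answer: 24826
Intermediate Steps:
N - 1*(-127) = 24699 - 1*(-127) = 24699 + 127 = 24826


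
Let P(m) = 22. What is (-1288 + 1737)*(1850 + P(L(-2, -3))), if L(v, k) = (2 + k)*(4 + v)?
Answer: 840528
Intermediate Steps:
(-1288 + 1737)*(1850 + P(L(-2, -3))) = (-1288 + 1737)*(1850 + 22) = 449*1872 = 840528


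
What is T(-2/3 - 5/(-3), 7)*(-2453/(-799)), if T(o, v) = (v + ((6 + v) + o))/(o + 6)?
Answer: 7359/799 ≈ 9.2103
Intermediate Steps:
T(o, v) = (6 + o + 2*v)/(6 + o) (T(o, v) = (v + (6 + o + v))/(6 + o) = (6 + o + 2*v)/(6 + o))
T(-2/3 - 5/(-3), 7)*(-2453/(-799)) = ((6 + (-2/3 - 5/(-3)) + 2*7)/(6 + (-2/3 - 5/(-3))))*(-2453/(-799)) = ((6 + (-2*1/3 - 5*(-1/3)) + 14)/(6 + (-2*1/3 - 5*(-1/3))))*(-2453*(-1/799)) = ((6 + (-2/3 + 5/3) + 14)/(6 + (-2/3 + 5/3)))*(2453/799) = ((6 + 1 + 14)/(6 + 1))*(2453/799) = (21/7)*(2453/799) = ((1/7)*21)*(2453/799) = 3*(2453/799) = 7359/799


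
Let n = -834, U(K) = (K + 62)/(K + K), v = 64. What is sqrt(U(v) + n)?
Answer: I*sqrt(53313)/8 ≈ 28.862*I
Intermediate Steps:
U(K) = (62 + K)/(2*K) (U(K) = (62 + K)/((2*K)) = (62 + K)*(1/(2*K)) = (62 + K)/(2*K))
sqrt(U(v) + n) = sqrt((1/2)*(62 + 64)/64 - 834) = sqrt((1/2)*(1/64)*126 - 834) = sqrt(63/64 - 834) = sqrt(-53313/64) = I*sqrt(53313)/8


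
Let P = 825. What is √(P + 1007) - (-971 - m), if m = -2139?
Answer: -1168 + 2*√458 ≈ -1125.2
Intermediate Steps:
√(P + 1007) - (-971 - m) = √(825 + 1007) - (-971 - 1*(-2139)) = √1832 - (-971 + 2139) = 2*√458 - 1*1168 = 2*√458 - 1168 = -1168 + 2*√458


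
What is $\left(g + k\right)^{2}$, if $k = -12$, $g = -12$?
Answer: $576$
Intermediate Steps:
$\left(g + k\right)^{2} = \left(-12 - 12\right)^{2} = \left(-24\right)^{2} = 576$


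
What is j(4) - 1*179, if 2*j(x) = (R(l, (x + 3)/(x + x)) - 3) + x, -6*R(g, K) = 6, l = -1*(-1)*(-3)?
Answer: -179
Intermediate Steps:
l = -3 (l = 1*(-3) = -3)
R(g, K) = -1 (R(g, K) = -⅙*6 = -1)
j(x) = -2 + x/2 (j(x) = ((-1 - 3) + x)/2 = (-4 + x)/2 = -2 + x/2)
j(4) - 1*179 = (-2 + (½)*4) - 1*179 = (-2 + 2) - 179 = 0 - 179 = -179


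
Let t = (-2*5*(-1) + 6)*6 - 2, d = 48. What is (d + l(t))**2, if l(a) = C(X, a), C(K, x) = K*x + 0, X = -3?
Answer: 54756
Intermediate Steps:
C(K, x) = K*x
t = 94 (t = (-10*(-1) + 6)*6 - 2 = (10 + 6)*6 - 2 = 16*6 - 2 = 96 - 2 = 94)
l(a) = -3*a
(d + l(t))**2 = (48 - 3*94)**2 = (48 - 282)**2 = (-234)**2 = 54756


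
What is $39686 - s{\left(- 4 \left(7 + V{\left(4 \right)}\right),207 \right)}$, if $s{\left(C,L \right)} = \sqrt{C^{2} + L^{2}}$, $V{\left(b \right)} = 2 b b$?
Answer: $39686 - 3 \sqrt{7465} \approx 39427.0$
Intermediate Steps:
$V{\left(b \right)} = 2 b^{2}$
$39686 - s{\left(- 4 \left(7 + V{\left(4 \right)}\right),207 \right)} = 39686 - \sqrt{\left(- 4 \left(7 + 2 \cdot 4^{2}\right)\right)^{2} + 207^{2}} = 39686 - \sqrt{\left(- 4 \left(7 + 2 \cdot 16\right)\right)^{2} + 42849} = 39686 - \sqrt{\left(- 4 \left(7 + 32\right)\right)^{2} + 42849} = 39686 - \sqrt{\left(\left(-4\right) 39\right)^{2} + 42849} = 39686 - \sqrt{\left(-156\right)^{2} + 42849} = 39686 - \sqrt{24336 + 42849} = 39686 - \sqrt{67185} = 39686 - 3 \sqrt{7465}$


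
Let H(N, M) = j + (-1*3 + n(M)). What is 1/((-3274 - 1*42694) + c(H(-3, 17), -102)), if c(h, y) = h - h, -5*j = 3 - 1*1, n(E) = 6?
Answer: -1/45968 ≈ -2.1754e-5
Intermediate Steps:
j = -2/5 (j = -(3 - 1*1)/5 = -(3 - 1)/5 = -1/5*2 = -2/5 ≈ -0.40000)
H(N, M) = 13/5 (H(N, M) = -2/5 + (-1*3 + 6) = -2/5 + (-3 + 6) = -2/5 + 3 = 13/5)
c(h, y) = 0
1/((-3274 - 1*42694) + c(H(-3, 17), -102)) = 1/((-3274 - 1*42694) + 0) = 1/((-3274 - 42694) + 0) = 1/(-45968 + 0) = 1/(-45968) = -1/45968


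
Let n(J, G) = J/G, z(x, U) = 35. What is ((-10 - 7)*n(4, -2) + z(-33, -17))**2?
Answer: 4761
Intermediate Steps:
((-10 - 7)*n(4, -2) + z(-33, -17))**2 = ((-10 - 7)*(4/(-2)) + 35)**2 = (-68*(-1)/2 + 35)**2 = (-17*(-2) + 35)**2 = (34 + 35)**2 = 69**2 = 4761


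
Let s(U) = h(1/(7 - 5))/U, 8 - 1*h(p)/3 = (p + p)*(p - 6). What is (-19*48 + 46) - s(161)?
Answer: -278933/322 ≈ -866.25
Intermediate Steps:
h(p) = 24 - 6*p*(-6 + p) (h(p) = 24 - 3*(p + p)*(p - 6) = 24 - 3*2*p*(-6 + p) = 24 - 6*p*(-6 + p))
s(U) = 81/(2*U) (s(U) = (24 - 6/(7 - 5)² + 36/(7 - 5))/U = (24 - 6*(1/2)² + 36/2)/U = (24 - 6*(½)² + 36*(½))/U = (24 - 6*¼ + 18)/U = (24 - 3/2 + 18)/U = 81/(2*U))
(-19*48 + 46) - s(161) = (-19*48 + 46) - 81/(2*161) = (-912 + 46) - 81/(2*161) = -866 - 1*81/322 = -866 - 81/322 = -278933/322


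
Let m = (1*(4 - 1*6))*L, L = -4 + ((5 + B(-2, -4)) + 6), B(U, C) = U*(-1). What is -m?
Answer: 18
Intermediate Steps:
B(U, C) = -U
L = 9 (L = -4 + ((5 - 1*(-2)) + 6) = -4 + ((5 + 2) + 6) = -4 + (7 + 6) = -4 + 13 = 9)
m = -18 (m = (1*(4 - 1*6))*9 = (1*(4 - 6))*9 = (1*(-2))*9 = -2*9 = -18)
-m = -1*(-18) = 18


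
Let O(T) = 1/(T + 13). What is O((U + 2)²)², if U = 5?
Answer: 1/3844 ≈ 0.00026015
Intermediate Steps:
O(T) = 1/(13 + T)
O((U + 2)²)² = (1/(13 + (5 + 2)²))² = (1/(13 + 7²))² = (1/(13 + 49))² = (1/62)² = 1/3844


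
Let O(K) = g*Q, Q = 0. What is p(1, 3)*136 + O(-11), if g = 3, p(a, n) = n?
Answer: 408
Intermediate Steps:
O(K) = 0 (O(K) = 3*0 = 0)
p(1, 3)*136 + O(-11) = 3*136 + 0 = 408 + 0 = 408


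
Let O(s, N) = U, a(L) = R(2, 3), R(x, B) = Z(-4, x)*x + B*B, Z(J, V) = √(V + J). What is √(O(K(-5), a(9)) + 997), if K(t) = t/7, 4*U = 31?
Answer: √4019/2 ≈ 31.698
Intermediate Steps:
Z(J, V) = √(J + V)
R(x, B) = B² + x*√(-4 + x) (R(x, B) = √(-4 + x)*x + B*B = x*√(-4 + x) + B² = B² + x*√(-4 + x))
U = 31/4 (U = (¼)*31 = 31/4 ≈ 7.7500)
a(L) = 9 + 2*I*√2 (a(L) = 3² + 2*√(-4 + 2) = 9 + 2*√(-2) = 9 + 2*(I*√2) = 9 + 2*I*√2)
K(t) = t/7 (K(t) = t*(⅐) = t/7)
O(s, N) = 31/4
√(O(K(-5), a(9)) + 997) = √(31/4 + 997) = √(4019/4) = √4019/2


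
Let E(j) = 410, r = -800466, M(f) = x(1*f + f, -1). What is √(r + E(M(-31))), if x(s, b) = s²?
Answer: 2*I*√200014 ≈ 894.46*I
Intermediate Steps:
M(f) = 4*f² (M(f) = (1*f + f)² = (f + f)² = (2*f)² = 4*f²)
√(r + E(M(-31))) = √(-800466 + 410) = √(-800056) = 2*I*√200014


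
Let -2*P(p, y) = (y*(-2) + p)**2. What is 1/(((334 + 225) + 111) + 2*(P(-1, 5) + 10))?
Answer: 1/569 ≈ 0.0017575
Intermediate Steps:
P(p, y) = -(p - 2*y)**2/2 (P(p, y) = -(y*(-2) + p)**2/2 = -(-2*y + p)**2/2 = -(p - 2*y)**2/2)
1/(((334 + 225) + 111) + 2*(P(-1, 5) + 10)) = 1/(((334 + 225) + 111) + 2*(-(-1 - 2*5)**2/2 + 10)) = 1/((559 + 111) + 2*(-(-1 - 10)**2/2 + 10)) = 1/(670 + 2*(-1/2*(-11)**2 + 10)) = 1/(670 + 2*(-1/2*121 + 10)) = 1/(670 + 2*(-121/2 + 10)) = 1/(670 + 2*(-101/2)) = 1/(670 - 101) = 1/569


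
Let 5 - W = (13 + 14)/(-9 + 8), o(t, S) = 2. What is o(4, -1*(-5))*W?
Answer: 64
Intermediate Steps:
W = 32 (W = 5 - (13 + 14)/(-9 + 8) = 5 - 27/(-1) = 5 - 27*(-1) = 5 - 1*(-27) = 5 + 27 = 32)
o(4, -1*(-5))*W = 2*32 = 64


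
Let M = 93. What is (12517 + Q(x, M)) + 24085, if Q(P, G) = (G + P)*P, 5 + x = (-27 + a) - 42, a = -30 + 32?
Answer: 35090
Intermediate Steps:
a = 2
x = -72 (x = -5 + ((-27 + 2) - 42) = -5 + (-25 - 42) = -5 - 67 = -72)
Q(P, G) = P*(G + P)
(12517 + Q(x, M)) + 24085 = (12517 - 72*(93 - 72)) + 24085 = (12517 - 72*21) + 24085 = (12517 - 1512) + 24085 = 11005 + 24085 = 35090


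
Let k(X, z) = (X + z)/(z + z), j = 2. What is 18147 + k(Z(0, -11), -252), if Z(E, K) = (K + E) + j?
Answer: 1016261/56 ≈ 18148.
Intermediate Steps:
Z(E, K) = 2 + E + K (Z(E, K) = (K + E) + 2 = (E + K) + 2 = 2 + E + K)
k(X, z) = (X + z)/(2*z) (k(X, z) = (X + z)/((2*z)) = (X + z)*(1/(2*z)) = (X + z)/(2*z))
18147 + k(Z(0, -11), -252) = 18147 + (½)*((2 + 0 - 11) - 252)/(-252) = 18147 + (½)*(-1/252)*(-9 - 252) = 18147 + (½)*(-1/252)*(-261) = 18147 + 29/56 = 1016261/56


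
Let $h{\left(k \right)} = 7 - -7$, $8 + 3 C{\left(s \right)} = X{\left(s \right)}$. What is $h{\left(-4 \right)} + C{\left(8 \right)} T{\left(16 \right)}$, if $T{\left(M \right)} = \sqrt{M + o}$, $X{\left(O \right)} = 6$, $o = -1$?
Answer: $14 - \frac{2 \sqrt{15}}{3} \approx 11.418$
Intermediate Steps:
$T{\left(M \right)} = \sqrt{-1 + M}$ ($T{\left(M \right)} = \sqrt{M - 1} = \sqrt{-1 + M}$)
$C{\left(s \right)} = - \frac{2}{3}$ ($C{\left(s \right)} = - \frac{8}{3} + \frac{1}{3} \cdot 6 = - \frac{8}{3} + 2 = - \frac{2}{3}$)
$h{\left(k \right)} = 14$ ($h{\left(k \right)} = 7 + 7 = 14$)
$h{\left(-4 \right)} + C{\left(8 \right)} T{\left(16 \right)} = 14 - \frac{2 \sqrt{-1 + 16}}{3} = 14 - \frac{2 \sqrt{15}}{3}$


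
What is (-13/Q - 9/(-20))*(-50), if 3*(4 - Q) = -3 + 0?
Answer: 215/2 ≈ 107.50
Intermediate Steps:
Q = 5 (Q = 4 - (-3 + 0)/3 = 4 - ⅓*(-3) = 4 + 1 = 5)
(-13/Q - 9/(-20))*(-50) = (-13/5 - 9/(-20))*(-50) = (-13*⅕ - 9*(-1/20))*(-50) = (-13/5 + 9/20)*(-50) = -43/20*(-50) = 215/2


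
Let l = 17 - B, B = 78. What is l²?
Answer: 3721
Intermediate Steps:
l = -61 (l = 17 - 1*78 = 17 - 78 = -61)
l² = (-61)² = 3721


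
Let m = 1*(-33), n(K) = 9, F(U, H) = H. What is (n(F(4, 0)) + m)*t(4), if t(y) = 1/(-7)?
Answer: 24/7 ≈ 3.4286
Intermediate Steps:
t(y) = -1/7
m = -33
(n(F(4, 0)) + m)*t(4) = (9 - 33)*(-1/7) = -24*(-1/7) = 24/7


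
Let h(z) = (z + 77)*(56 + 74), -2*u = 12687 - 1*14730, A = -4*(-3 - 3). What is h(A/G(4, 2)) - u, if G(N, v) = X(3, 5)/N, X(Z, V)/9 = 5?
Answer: 55595/6 ≈ 9265.8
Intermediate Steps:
X(Z, V) = 45 (X(Z, V) = 9*5 = 45)
A = 24 (A = -4*(-6) = 24)
u = 2043/2 (u = -(12687 - 1*14730)/2 = -(12687 - 14730)/2 = -1/2*(-2043) = 2043/2 ≈ 1021.5)
G(N, v) = 45/N
h(z) = 10010 + 130*z (h(z) = (77 + z)*130 = 10010 + 130*z)
h(A/G(4, 2)) - u = (10010 + 130*(24/((45/4)))) - 1*2043/2 = (10010 + 130*(24/((45*(1/4))))) - 2043/2 = (10010 + 130*(24/(45/4))) - 2043/2 = (10010 + 130*(24*(4/45))) - 2043/2 = (10010 + 130*(32/15)) - 2043/2 = (10010 + 832/3) - 2043/2 = 30862/3 - 2043/2 = 55595/6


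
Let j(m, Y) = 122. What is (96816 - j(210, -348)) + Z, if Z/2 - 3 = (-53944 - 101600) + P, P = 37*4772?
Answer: 138740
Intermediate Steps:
P = 176564
Z = 42046 (Z = 6 + 2*((-53944 - 101600) + 176564) = 6 + 2*(-155544 + 176564) = 6 + 2*21020 = 6 + 42040 = 42046)
(96816 - j(210, -348)) + Z = (96816 - 1*122) + 42046 = (96816 - 122) + 42046 = 96694 + 42046 = 138740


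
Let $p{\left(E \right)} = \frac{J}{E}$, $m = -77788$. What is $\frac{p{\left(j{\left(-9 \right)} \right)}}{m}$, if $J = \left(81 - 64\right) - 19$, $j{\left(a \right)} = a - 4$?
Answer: $- \frac{1}{505622} \approx -1.9778 \cdot 10^{-6}$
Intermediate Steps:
$j{\left(a \right)} = -4 + a$ ($j{\left(a \right)} = a - 4 = -4 + a$)
$J = -2$ ($J = 17 - 19 = -2$)
$p{\left(E \right)} = - \frac{2}{E}$
$\frac{p{\left(j{\left(-9 \right)} \right)}}{m} = \frac{\left(-2\right) \frac{1}{-4 - 9}}{-77788} = - \frac{2}{-13} \left(- \frac{1}{77788}\right) = \left(-2\right) \left(- \frac{1}{13}\right) \left(- \frac{1}{77788}\right) = \frac{2}{13} \left(- \frac{1}{77788}\right) = - \frac{1}{505622}$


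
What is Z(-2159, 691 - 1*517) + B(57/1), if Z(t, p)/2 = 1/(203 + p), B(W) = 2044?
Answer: 770590/377 ≈ 2044.0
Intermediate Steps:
Z(t, p) = 2/(203 + p)
Z(-2159, 691 - 1*517) + B(57/1) = 2/(203 + (691 - 1*517)) + 2044 = 2/(203 + (691 - 517)) + 2044 = 2/(203 + 174) + 2044 = 2/377 + 2044 = 770590/377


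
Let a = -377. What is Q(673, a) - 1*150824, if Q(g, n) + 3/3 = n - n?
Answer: -150825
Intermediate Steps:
Q(g, n) = -1 (Q(g, n) = -1 + (n - n) = -1 + 0 = -1)
Q(673, a) - 1*150824 = -1 - 1*150824 = -1 - 150824 = -150825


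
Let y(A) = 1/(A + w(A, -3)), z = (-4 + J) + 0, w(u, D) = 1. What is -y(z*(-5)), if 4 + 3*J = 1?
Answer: -1/26 ≈ -0.038462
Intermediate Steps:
J = -1 (J = -4/3 + (⅓)*1 = -4/3 + ⅓ = -1)
z = -5 (z = (-4 - 1) + 0 = -5 + 0 = -5)
y(A) = 1/(1 + A) (y(A) = 1/(A + 1) = 1/(1 + A))
-y(z*(-5)) = -1/(1 - 5*(-5)) = -1/(1 + 25) = -1/26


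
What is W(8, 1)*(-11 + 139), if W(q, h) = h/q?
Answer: 16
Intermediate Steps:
W(8, 1)*(-11 + 139) = (1/8)*(-11 + 139) = (1*(⅛))*128 = (⅛)*128 = 16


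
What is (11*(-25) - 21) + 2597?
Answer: 2301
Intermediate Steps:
(11*(-25) - 21) + 2597 = (-275 - 21) + 2597 = -296 + 2597 = 2301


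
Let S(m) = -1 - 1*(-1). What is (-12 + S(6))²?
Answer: 144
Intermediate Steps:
S(m) = 0 (S(m) = -1 + 1 = 0)
(-12 + S(6))² = (-12 + 0)² = (-12)² = 144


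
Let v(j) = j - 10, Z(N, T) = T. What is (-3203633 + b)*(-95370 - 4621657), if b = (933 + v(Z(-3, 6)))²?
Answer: 11040635659984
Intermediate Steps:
v(j) = -10 + j
b = 863041 (b = (933 + (-10 + 6))² = (933 - 4)² = 929² = 863041)
(-3203633 + b)*(-95370 - 4621657) = (-3203633 + 863041)*(-95370 - 4621657) = -2340592*(-4717027) = 11040635659984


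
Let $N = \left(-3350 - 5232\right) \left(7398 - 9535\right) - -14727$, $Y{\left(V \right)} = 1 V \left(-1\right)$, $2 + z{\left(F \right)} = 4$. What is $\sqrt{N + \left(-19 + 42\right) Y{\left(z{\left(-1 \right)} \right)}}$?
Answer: $\sqrt{18354415} \approx 4284.2$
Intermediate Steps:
$z{\left(F \right)} = 2$ ($z{\left(F \right)} = -2 + 4 = 2$)
$Y{\left(V \right)} = - V$ ($Y{\left(V \right)} = V \left(-1\right) = - V$)
$N = 18354461$ ($N = \left(-8582\right) \left(-2137\right) + 14727 = 18339734 + 14727 = 18354461$)
$\sqrt{N + \left(-19 + 42\right) Y{\left(z{\left(-1 \right)} \right)}} = \sqrt{18354461 + \left(-19 + 42\right) \left(\left(-1\right) 2\right)} = \sqrt{18354461 + 23 \left(-2\right)} = \sqrt{18354461 - 46} = \sqrt{18354415}$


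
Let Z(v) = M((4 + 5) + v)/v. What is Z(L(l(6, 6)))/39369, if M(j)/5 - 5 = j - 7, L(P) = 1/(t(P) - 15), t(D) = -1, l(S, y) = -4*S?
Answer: -185/13123 ≈ -0.014097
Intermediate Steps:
L(P) = -1/16 (L(P) = 1/(-1 - 15) = 1/(-16) = -1/16)
M(j) = -10 + 5*j (M(j) = 25 + 5*(j - 7) = 25 + 5*(-7 + j) = 25 + (-35 + 5*j) = -10 + 5*j)
Z(v) = (35 + 5*v)/v (Z(v) = (-10 + 5*((4 + 5) + v))/v = (-10 + 5*(9 + v))/v = (-10 + (45 + 5*v))/v = (35 + 5*v)/v)
Z(L(l(6, 6)))/39369 = (5 + 35/(-1/16))/39369 = (5 + 35*(-16))*(1/39369) = (5 - 560)*(1/39369) = -555*1/39369 = -185/13123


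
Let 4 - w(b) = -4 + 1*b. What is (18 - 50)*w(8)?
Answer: 0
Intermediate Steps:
w(b) = 8 - b (w(b) = 4 - (-4 + 1*b) = 4 - (-4 + b) = 4 + (4 - b) = 8 - b)
(18 - 50)*w(8) = (18 - 50)*(8 - 1*8) = -32*(8 - 8) = -32*0 = 0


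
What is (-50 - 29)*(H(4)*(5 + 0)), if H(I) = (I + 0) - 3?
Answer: -395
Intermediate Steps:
H(I) = -3 + I (H(I) = I - 3 = -3 + I)
(-50 - 29)*(H(4)*(5 + 0)) = (-50 - 29)*((-3 + 4)*(5 + 0)) = -79*5 = -395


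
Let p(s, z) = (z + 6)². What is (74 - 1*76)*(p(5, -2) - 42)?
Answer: 52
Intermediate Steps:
p(s, z) = (6 + z)²
(74 - 1*76)*(p(5, -2) - 42) = (74 - 1*76)*((6 - 2)² - 42) = (74 - 76)*(4² - 42) = -2*(16 - 42) = -2*(-26) = 52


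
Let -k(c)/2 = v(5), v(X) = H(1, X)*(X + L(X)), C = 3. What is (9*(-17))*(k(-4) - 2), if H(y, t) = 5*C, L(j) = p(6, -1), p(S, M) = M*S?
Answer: -4284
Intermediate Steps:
L(j) = -6 (L(j) = -1*6 = -6)
H(y, t) = 15 (H(y, t) = 5*3 = 15)
v(X) = -90 + 15*X (v(X) = 15*(X - 6) = 15*(-6 + X) = -90 + 15*X)
k(c) = 30 (k(c) = -2*(-90 + 15*5) = -2*(-90 + 75) = -2*(-15) = 30)
(9*(-17))*(k(-4) - 2) = (9*(-17))*(30 - 2) = -153*28 = -4284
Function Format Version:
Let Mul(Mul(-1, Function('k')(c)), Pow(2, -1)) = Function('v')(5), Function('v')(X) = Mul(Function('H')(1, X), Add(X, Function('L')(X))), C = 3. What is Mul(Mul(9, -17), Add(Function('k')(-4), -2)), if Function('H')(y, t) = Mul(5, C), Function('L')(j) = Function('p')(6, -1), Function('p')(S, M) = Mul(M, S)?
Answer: -4284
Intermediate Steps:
Function('L')(j) = -6 (Function('L')(j) = Mul(-1, 6) = -6)
Function('H')(y, t) = 15 (Function('H')(y, t) = Mul(5, 3) = 15)
Function('v')(X) = Add(-90, Mul(15, X)) (Function('v')(X) = Mul(15, Add(X, -6)) = Mul(15, Add(-6, X)) = Add(-90, Mul(15, X)))
Function('k')(c) = 30 (Function('k')(c) = Mul(-2, Add(-90, Mul(15, 5))) = Mul(-2, Add(-90, 75)) = Mul(-2, -15) = 30)
Mul(Mul(9, -17), Add(Function('k')(-4), -2)) = Mul(Mul(9, -17), Add(30, -2)) = Mul(-153, 28) = -4284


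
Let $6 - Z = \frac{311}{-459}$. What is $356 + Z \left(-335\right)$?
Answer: $- \frac{863371}{459} \approx -1881.0$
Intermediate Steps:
$Z = \frac{3065}{459}$ ($Z = 6 - \frac{311}{-459} = 6 - 311 \left(- \frac{1}{459}\right) = 6 - - \frac{311}{459} = 6 + \frac{311}{459} = \frac{3065}{459} \approx 6.6776$)
$356 + Z \left(-335\right) = 356 + \frac{3065}{459} \left(-335\right) = 356 - \frac{1026775}{459} = - \frac{863371}{459}$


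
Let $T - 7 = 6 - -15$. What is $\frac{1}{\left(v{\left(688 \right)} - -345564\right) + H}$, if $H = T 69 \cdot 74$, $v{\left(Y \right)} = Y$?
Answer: $\frac{1}{489220} \approx 2.0441 \cdot 10^{-6}$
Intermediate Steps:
$T = 28$ ($T = 7 + \left(6 - -15\right) = 7 + \left(6 + 15\right) = 7 + 21 = 28$)
$H = 142968$ ($H = 28 \cdot 69 \cdot 74 = 1932 \cdot 74 = 142968$)
$\frac{1}{\left(v{\left(688 \right)} - -345564\right) + H} = \frac{1}{\left(688 - -345564\right) + 142968} = \frac{1}{\left(688 + 345564\right) + 142968} = \frac{1}{346252 + 142968} = \frac{1}{489220}$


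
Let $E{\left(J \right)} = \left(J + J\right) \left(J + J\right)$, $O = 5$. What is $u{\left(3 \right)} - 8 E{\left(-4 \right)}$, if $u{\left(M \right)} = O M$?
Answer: $-497$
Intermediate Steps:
$E{\left(J \right)} = 4 J^{2}$ ($E{\left(J \right)} = 2 J 2 J = 4 J^{2}$)
$u{\left(M \right)} = 5 M$
$u{\left(3 \right)} - 8 E{\left(-4 \right)} = 5 \cdot 3 - 8 \cdot 4 \left(-4\right)^{2} = 15 - 8 \cdot 4 \cdot 16 = 15 - 512 = -497$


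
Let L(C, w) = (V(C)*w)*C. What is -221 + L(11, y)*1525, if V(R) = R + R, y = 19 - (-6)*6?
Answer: 20297529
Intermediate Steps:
y = 55 (y = 19 - 1*(-36) = 19 + 36 = 55)
V(R) = 2*R
L(C, w) = 2*w*C² (L(C, w) = ((2*C)*w)*C = (2*C*w)*C = 2*w*C²)
-221 + L(11, y)*1525 = -221 + (2*55*11²)*1525 = -221 + (2*55*121)*1525 = -221 + 13310*1525 = -221 + 20297750 = 20297529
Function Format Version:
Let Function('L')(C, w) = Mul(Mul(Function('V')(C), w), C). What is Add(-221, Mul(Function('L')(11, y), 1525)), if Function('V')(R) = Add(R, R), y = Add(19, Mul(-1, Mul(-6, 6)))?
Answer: 20297529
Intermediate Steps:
y = 55 (y = Add(19, Mul(-1, -36)) = Add(19, 36) = 55)
Function('V')(R) = Mul(2, R)
Function('L')(C, w) = Mul(2, w, Pow(C, 2)) (Function('L')(C, w) = Mul(Mul(Mul(2, C), w), C) = Mul(Mul(2, C, w), C) = Mul(2, w, Pow(C, 2)))
Add(-221, Mul(Function('L')(11, y), 1525)) = Add(-221, Mul(Mul(2, 55, Pow(11, 2)), 1525)) = Add(-221, Mul(Mul(2, 55, 121), 1525)) = Add(-221, Mul(13310, 1525)) = Add(-221, 20297750) = 20297529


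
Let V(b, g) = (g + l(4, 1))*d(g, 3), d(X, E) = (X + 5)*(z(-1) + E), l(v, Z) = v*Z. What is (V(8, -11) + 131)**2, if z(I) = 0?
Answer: 66049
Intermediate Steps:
l(v, Z) = Z*v
d(X, E) = E*(5 + X) (d(X, E) = (X + 5)*(0 + E) = (5 + X)*E = E*(5 + X))
V(b, g) = (4 + g)*(15 + 3*g) (V(b, g) = (g + 1*4)*(3*(5 + g)) = (g + 4)*(15 + 3*g) = (4 + g)*(15 + 3*g))
(V(8, -11) + 131)**2 = (3*(4 - 11)*(5 - 11) + 131)**2 = (3*(-7)*(-6) + 131)**2 = (126 + 131)**2 = 257**2 = 66049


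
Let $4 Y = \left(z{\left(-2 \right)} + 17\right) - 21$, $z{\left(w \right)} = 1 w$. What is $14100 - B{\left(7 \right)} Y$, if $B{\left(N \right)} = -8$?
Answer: $14088$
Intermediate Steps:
$z{\left(w \right)} = w$
$Y = - \frac{3}{2}$ ($Y = \frac{\left(-2 + 17\right) - 21}{4} = \frac{15 - 21}{4} = \frac{1}{4} \left(-6\right) = - \frac{3}{2} \approx -1.5$)
$14100 - B{\left(7 \right)} Y = 14100 - \left(-8\right) \left(- \frac{3}{2}\right) = 14100 - 12 = 14088$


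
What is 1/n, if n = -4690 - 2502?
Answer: -1/7192 ≈ -0.00013904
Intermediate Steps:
n = -7192
1/n = 1/(-7192) = -1/7192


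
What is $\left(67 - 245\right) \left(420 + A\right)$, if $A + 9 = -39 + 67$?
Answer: $-78142$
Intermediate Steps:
$A = 19$ ($A = -9 + \left(-39 + 67\right) = -9 + 28 = 19$)
$\left(67 - 245\right) \left(420 + A\right) = \left(67 - 245\right) \left(420 + 19\right) = \left(-178\right) 439 = -78142$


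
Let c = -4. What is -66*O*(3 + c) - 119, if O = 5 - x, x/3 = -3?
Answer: 805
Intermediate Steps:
x = -9 (x = 3*(-3) = -9)
O = 14 (O = 5 - 1*(-9) = 5 + 9 = 14)
-66*O*(3 + c) - 119 = -924*(3 - 4) - 119 = -924*(-1) - 119 = -66*(-14) - 119 = 924 - 119 = 805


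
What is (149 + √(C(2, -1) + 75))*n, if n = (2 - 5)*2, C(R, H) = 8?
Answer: -894 - 6*√83 ≈ -948.66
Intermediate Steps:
n = -6 (n = -3*2 = -6)
(149 + √(C(2, -1) + 75))*n = (149 + √(8 + 75))*(-6) = (149 + √83)*(-6) = -894 - 6*√83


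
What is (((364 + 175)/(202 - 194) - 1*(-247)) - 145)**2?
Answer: 1836025/64 ≈ 28688.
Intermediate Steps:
(((364 + 175)/(202 - 194) - 1*(-247)) - 145)**2 = ((539/8 + 247) - 145)**2 = (2515/8 - 145)**2 = (1355/8)**2 = 1836025/64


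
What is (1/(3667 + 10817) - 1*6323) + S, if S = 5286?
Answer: -15019907/14484 ≈ -1037.0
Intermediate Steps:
(1/(3667 + 10817) - 1*6323) + S = (1/(3667 + 10817) - 1*6323) + 5286 = (1/14484 - 6323) + 5286 = -91582331/14484 + 5286 = -15019907/14484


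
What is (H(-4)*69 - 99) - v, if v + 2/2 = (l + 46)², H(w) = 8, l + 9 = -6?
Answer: -507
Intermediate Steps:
l = -15 (l = -9 - 6 = -15)
v = 960 (v = -1 + (-15 + 46)² = -1 + 31² = -1 + 961 = 960)
(H(-4)*69 - 99) - v = (8*69 - 99) - 1*960 = (552 - 99) - 960 = 453 - 960 = -507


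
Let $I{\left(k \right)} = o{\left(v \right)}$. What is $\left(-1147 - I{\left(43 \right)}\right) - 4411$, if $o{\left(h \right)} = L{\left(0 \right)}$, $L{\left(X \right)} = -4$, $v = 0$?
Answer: $-5554$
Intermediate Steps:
$o{\left(h \right)} = -4$
$I{\left(k \right)} = -4$
$\left(-1147 - I{\left(43 \right)}\right) - 4411 = \left(-1147 - -4\right) - 4411 = \left(-1147 + 4\right) - 4411 = -1143 - 4411 = -5554$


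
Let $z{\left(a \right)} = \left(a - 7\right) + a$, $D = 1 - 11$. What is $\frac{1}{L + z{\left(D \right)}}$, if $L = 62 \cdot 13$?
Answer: $\frac{1}{779} \approx 0.0012837$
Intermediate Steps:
$D = -10$ ($D = 1 - 11 = -10$)
$z{\left(a \right)} = -7 + 2 a$ ($z{\left(a \right)} = \left(-7 + a\right) + a = -7 + 2 a$)
$L = 806$
$\frac{1}{L + z{\left(D \right)}} = \frac{1}{806 + \left(-7 + 2 \left(-10\right)\right)} = \frac{1}{806 - 27} = \frac{1}{779}$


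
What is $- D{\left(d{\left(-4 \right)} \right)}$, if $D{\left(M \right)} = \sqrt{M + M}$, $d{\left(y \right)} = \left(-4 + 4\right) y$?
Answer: $0$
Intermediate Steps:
$d{\left(y \right)} = 0$ ($d{\left(y \right)} = 0 y = 0$)
$D{\left(M \right)} = \sqrt{2} \sqrt{M}$ ($D{\left(M \right)} = \sqrt{2 M} = \sqrt{2} \sqrt{M}$)
$- D{\left(d{\left(-4 \right)} \right)} = - \sqrt{2} \sqrt{0} = - \sqrt{2} \cdot 0 = \left(-1\right) 0 = 0$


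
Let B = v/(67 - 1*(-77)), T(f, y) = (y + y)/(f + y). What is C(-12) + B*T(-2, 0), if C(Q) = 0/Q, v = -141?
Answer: 0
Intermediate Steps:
C(Q) = 0
T(f, y) = 2*y/(f + y) (T(f, y) = (2*y)/(f + y) = 2*y/(f + y))
B = -47/48 (B = -141/(67 - 1*(-77)) = -141/(67 + 77) = -141/144 = -141*1/144 = -47/48 ≈ -0.97917)
C(-12) + B*T(-2, 0) = 0 - 47*0/(24*(-2 + 0)) = 0 - 47*0/(24*(-2)) = 0 - 47*0*(-1)/(24*2) = 0 - 47/48*0 = 0 + 0 = 0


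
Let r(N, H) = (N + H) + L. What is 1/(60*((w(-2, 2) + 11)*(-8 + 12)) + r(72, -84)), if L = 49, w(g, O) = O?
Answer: 1/3157 ≈ 0.00031676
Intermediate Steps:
r(N, H) = 49 + H + N (r(N, H) = (N + H) + 49 = (H + N) + 49 = 49 + H + N)
1/(60*((w(-2, 2) + 11)*(-8 + 12)) + r(72, -84)) = 1/(60*((2 + 11)*(-8 + 12)) + (49 - 84 + 72)) = 1/(60*(13*4) + 37) = 1/(60*52 + 37) = 1/(3120 + 37) = 1/3157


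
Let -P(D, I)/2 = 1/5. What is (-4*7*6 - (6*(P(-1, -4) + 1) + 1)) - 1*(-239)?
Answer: 332/5 ≈ 66.400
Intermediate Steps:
P(D, I) = -⅖ (P(D, I) = -2/5 = -2*⅕ = -⅖)
(-4*7*6 - (6*(P(-1, -4) + 1) + 1)) - 1*(-239) = (-4*7*6 - (6*(-⅖ + 1) + 1)) - 1*(-239) = (-28*6 - (6*(⅗) + 1)) + 239 = (-168 - (18/5 + 1)) + 239 = (-168 - 1*23/5) + 239 = (-168 - 23/5) + 239 = -863/5 + 239 = 332/5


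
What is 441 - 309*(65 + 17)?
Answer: -24897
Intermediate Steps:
441 - 309*(65 + 17) = 441 - 309*82 = 441 - 25338 = -24897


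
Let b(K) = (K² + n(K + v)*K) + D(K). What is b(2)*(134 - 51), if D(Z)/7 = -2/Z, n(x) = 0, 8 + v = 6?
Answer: -249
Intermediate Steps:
v = -2 (v = -8 + 6 = -2)
D(Z) = -14/Z (D(Z) = 7*(-2/Z) = -14/Z)
b(K) = K² - 14/K (b(K) = (K² + 0*K) - 14/K = (K² + 0) - 14/K = K² - 14/K)
b(2)*(134 - 51) = ((-14 + 2³)/2)*(134 - 51) = ((-14 + 8)/2)*83 = ((½)*(-6))*83 = -3*83 = -249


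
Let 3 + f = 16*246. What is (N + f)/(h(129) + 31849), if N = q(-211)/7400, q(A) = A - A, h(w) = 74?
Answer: 437/3547 ≈ 0.12320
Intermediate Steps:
q(A) = 0
f = 3933 (f = -3 + 16*246 = -3 + 3936 = 3933)
N = 0 (N = 0/7400 = 0*(1/7400) = 0)
(N + f)/(h(129) + 31849) = (0 + 3933)/(74 + 31849) = 3933/31923 = 3933*(1/31923) = 437/3547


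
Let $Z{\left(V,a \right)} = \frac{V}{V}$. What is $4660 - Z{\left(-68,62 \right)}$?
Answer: $4659$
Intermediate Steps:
$Z{\left(V,a \right)} = 1$
$4660 - Z{\left(-68,62 \right)} = 4660 - 1 = 4659$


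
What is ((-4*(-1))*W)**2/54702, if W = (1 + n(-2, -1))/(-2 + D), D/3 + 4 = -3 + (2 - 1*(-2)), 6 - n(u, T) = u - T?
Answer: 512/3309471 ≈ 0.00015471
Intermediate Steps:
n(u, T) = 6 + T - u (n(u, T) = 6 - (u - T) = 6 + (T - u) = 6 + T - u)
D = -9 (D = -12 + 3*(-3 + (2 - 1*(-2))) = -12 + 3*(-3 + (2 + 2)) = -12 + 3*(-3 + 4) = -12 + 3*1 = -12 + 3 = -9)
W = -8/11 (W = (1 + (6 - 1 - 1*(-2)))/(-2 - 9) = (1 + (6 - 1 + 2))/(-11) = (1 + 7)*(-1/11) = 8*(-1/11) = -8/11 ≈ -0.72727)
((-4*(-1))*W)**2/54702 = (-4*(-1)*(-8/11))**2/54702 = (4*(-8/11))**2*(1/54702) = (-32/11)**2*(1/54702) = (1024/121)*(1/54702) = 512/3309471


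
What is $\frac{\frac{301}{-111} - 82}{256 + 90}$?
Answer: $- \frac{9403}{38406} \approx -0.24483$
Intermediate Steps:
$\frac{\frac{301}{-111} - 82}{256 + 90} = \frac{301 \left(- \frac{1}{111}\right) - 82}{346} = \left(- \frac{301}{111} - 82\right) \frac{1}{346} = \left(- \frac{9403}{111}\right) \frac{1}{346} = - \frac{9403}{38406}$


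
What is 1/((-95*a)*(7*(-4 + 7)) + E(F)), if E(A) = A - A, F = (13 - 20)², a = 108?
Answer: -1/215460 ≈ -4.6412e-6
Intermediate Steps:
F = 49 (F = (-7)² = 49)
E(A) = 0
1/((-95*a)*(7*(-4 + 7)) + E(F)) = 1/((-95*108)*(7*(-4 + 7)) + 0) = 1/(-71820*3 + 0) = 1/(-10260*21 + 0) = 1/(-215460 + 0) = 1/(-215460) = -1/215460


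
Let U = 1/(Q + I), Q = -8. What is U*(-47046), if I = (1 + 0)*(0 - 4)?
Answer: 7841/2 ≈ 3920.5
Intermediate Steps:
I = -4 (I = 1*(-4) = -4)
U = -1/12 (U = 1/(-8 - 4) = 1/(-12) = -1/12 ≈ -0.083333)
U*(-47046) = -1/12*(-47046) = 7841/2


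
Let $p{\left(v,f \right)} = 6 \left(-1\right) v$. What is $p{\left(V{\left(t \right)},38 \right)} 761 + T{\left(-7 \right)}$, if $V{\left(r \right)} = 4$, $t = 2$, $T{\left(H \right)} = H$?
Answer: $-18271$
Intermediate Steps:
$p{\left(v,f \right)} = - 6 v$
$p{\left(V{\left(t \right)},38 \right)} 761 + T{\left(-7 \right)} = \left(-6\right) 4 \cdot 761 - 7 = \left(-24\right) 761 - 7 = -18264 - 7 = -18271$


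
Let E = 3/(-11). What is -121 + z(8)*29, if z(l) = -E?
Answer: -1244/11 ≈ -113.09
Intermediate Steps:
E = -3/11 (E = 3*(-1/11) = -3/11 ≈ -0.27273)
z(l) = 3/11 (z(l) = -1*(-3/11) = 3/11)
-121 + z(8)*29 = -121 + (3/11)*29 = -121 + 87/11 = -1244/11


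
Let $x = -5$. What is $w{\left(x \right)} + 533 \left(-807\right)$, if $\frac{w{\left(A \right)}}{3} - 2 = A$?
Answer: $-430140$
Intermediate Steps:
$w{\left(A \right)} = 6 + 3 A$
$w{\left(x \right)} + 533 \left(-807\right) = \left(6 + 3 \left(-5\right)\right) + 533 \left(-807\right) = \left(6 - 15\right) - 430131 = -9 - 430131 = -430140$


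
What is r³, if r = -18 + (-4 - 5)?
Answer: -19683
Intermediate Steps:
r = -27 (r = -18 - 9 = -27)
r³ = (-27)³ = -19683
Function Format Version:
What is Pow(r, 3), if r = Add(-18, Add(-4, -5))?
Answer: -19683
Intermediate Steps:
r = -27 (r = Add(-18, -9) = -27)
Pow(r, 3) = Pow(-27, 3) = -19683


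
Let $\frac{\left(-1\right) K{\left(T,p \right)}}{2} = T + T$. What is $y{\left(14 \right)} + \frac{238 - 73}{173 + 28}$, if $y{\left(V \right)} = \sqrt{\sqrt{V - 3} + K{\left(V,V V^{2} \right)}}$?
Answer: $\frac{55}{67} + \sqrt{-56 + \sqrt{11}} \approx 0.8209 + 7.2583 i$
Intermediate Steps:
$K{\left(T,p \right)} = - 4 T$ ($K{\left(T,p \right)} = - 2 \left(T + T\right) = - 2 \cdot 2 T = - 4 T$)
$y{\left(V \right)} = \sqrt{\sqrt{-3 + V} - 4 V}$ ($y{\left(V \right)} = \sqrt{\sqrt{V - 3} - 4 V} = \sqrt{\sqrt{-3 + V} - 4 V}$)
$y{\left(14 \right)} + \frac{238 - 73}{173 + 28} = \sqrt{\sqrt{-3 + 14} - 56} + \frac{238 - 73}{173 + 28} = \sqrt{\sqrt{11} - 56} + \frac{165}{201} = \sqrt{-56 + \sqrt{11}} + 165 \cdot \frac{1}{201} = \sqrt{-56 + \sqrt{11}} + \frac{55}{67} = \frac{55}{67} + \sqrt{-56 + \sqrt{11}}$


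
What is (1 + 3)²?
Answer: 16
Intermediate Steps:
(1 + 3)² = 4² = 16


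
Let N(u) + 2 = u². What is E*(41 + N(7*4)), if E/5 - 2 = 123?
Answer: 514375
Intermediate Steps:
E = 625 (E = 10 + 5*123 = 10 + 615 = 625)
N(u) = -2 + u²
E*(41 + N(7*4)) = 625*(41 + (-2 + (7*4)²)) = 625*(41 + (-2 + 28²)) = 625*(41 + (-2 + 784)) = 625*(41 + 782) = 625*823 = 514375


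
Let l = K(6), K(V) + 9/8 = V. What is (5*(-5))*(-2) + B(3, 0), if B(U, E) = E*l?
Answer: 50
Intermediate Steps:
K(V) = -9/8 + V
l = 39/8 (l = -9/8 + 6 = 39/8 ≈ 4.8750)
B(U, E) = 39*E/8 (B(U, E) = E*(39/8) = 39*E/8)
(5*(-5))*(-2) + B(3, 0) = (5*(-5))*(-2) + (39/8)*0 = -25*(-2) + 0 = 50 + 0 = 50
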